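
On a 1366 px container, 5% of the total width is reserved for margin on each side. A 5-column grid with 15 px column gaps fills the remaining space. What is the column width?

233.88 px

1366 × (1 − 2·5%) = 1366 × 90% = 1229.4 px for the columns.
5 columns + 4 column gaps: 5c + 4·15 = 1229.4.
5c = 1229.4 − 60 = 1169.4, so c = 233.88 px.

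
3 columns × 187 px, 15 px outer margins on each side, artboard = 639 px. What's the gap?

Content width = 639 − 2·15 = 609 px.
3 columns take 3·187 = 561 px; remaining 48 splits into 2 gaps.
g = 48 / 2 = 24 px.

24 px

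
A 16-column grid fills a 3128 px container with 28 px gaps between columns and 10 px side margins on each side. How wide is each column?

168 px

Subtract both margins: 3128 − 2·10 = 3108 px.
16 columns + 15 gaps: 16c + 15·28 = 3108.
16c = 3108 − 420 = 2688, so c = 168 px.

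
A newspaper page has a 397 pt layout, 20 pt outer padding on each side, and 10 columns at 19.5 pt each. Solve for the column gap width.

Inside the margins: 397 − 40 = 357 pt.
Columns use 195 pt, leaving 162 pt across 9 column gaps = 18 pt each.

18 pt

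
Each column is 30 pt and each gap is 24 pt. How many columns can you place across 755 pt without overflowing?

k columns need k·30 + (k−1)·24 = k·54 − 24.
k·54 − 24 ≤ 755 → k ≤ 779 / 54 ≈ 14.43, so k = 14.

14 columns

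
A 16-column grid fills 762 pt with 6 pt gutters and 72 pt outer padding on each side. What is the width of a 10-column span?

Content width = 762 − 2·72 = 618 pt.
16 columns + 15 gutters: 16c + 15·6 = 618.
16c = 618 − 90 = 528, so c = 33 pt.
10 columns plus 9 gutters: 330 + 54 = 384 pt.

384 pt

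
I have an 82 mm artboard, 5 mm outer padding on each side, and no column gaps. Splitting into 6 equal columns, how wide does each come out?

12 mm

Take off 10 mm of margins, leaving 72 mm.
72 / 6 = 12 mm per column.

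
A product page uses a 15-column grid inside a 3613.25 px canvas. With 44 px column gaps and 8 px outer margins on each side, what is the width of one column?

198.75 px

Inside the margins: 3613.25 − 16 = 3597.25 px.
3597.25 − 14·44 = 2981.25; ÷15 gives c = 198.75 px.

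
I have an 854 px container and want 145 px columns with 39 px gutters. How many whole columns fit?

4 columns

Each extra column adds 145 + 39 = 184 px.
(854 + 39) / 184 = 4.85, so 4 columns fit.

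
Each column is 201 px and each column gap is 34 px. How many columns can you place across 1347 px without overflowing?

5 columns: 5·201 + 4·34 = 1141 px ≤ 1347.
6 columns: 1376 px > 1347. So 5.

5 columns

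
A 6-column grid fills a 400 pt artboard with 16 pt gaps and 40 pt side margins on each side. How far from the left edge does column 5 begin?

Subtract both margins: 400 − 2·40 = 320 pt.
6c + 5·16 = 320 → 6c = 240 → c = 40 pt.
Before column 5: the margin + 4 columns + 4 gaps.
Offset = 40 + 4·(40 + 16) = 40 + 224 = 264 pt.

264 pt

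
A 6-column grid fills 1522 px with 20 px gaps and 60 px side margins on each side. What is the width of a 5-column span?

1165 px

Subtract both margins: 1522 − 2·60 = 1402 px.
1402 − 5·20 = 1302; ÷6 gives c = 217 px.
5 columns plus 4 gaps: 1085 + 80 = 1165 px.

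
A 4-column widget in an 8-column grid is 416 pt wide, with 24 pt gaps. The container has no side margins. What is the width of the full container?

856 pt

416 − 3·24 = 344; ÷4 gives c = 86 pt.
Summing: 688 + 168 = 856 pt.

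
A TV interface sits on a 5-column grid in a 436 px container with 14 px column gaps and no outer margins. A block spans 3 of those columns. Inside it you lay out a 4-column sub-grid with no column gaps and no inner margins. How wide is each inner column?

436 − 4·14 = 380; ÷5 gives c = 76 px.
3-column span = 3·76 + 2·14 = 256 px.
With no column gaps, each column is 256/4 = 64 px.

64 px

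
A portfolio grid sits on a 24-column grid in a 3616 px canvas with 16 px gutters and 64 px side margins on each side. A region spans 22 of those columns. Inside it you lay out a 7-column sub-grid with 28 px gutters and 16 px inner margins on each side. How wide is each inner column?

428 px

Outer content = 3616 − 2·64 = 3488 px.
Subtracting 23 gutters of 16 leaves 3120 for 24 columns, so c = 130 px.
22 columns plus 21 gutters: 2860 + 336 = 3196 px.
Inner content = 3196 − 2·16 = 3164 px.
Subtracting 6 gutters of 28 leaves 2996 for 7 columns, so d = 428 px.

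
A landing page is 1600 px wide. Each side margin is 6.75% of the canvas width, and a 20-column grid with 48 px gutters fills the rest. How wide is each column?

23.6 px

Margins: 6.75% × 1600 = 108 px each, so content = 1600 − 216 = 1384 px.
20 columns + 19 gutters: 20c + 19·48 = 1384.
20c = 1384 − 912 = 472, so c = 23.6 px.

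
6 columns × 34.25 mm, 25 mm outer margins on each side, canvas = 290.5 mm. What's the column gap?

Content width = 290.5 − 2·25 = 240.5 mm.
6 columns take 6·34.25 = 205.5 mm; remaining 35 splits into 5 column gaps.
g = 35 / 5 = 7 mm.

7 mm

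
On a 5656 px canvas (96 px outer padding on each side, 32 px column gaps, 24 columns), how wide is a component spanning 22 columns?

Subtract both margins: 5656 − 2·96 = 5464 px.
24 columns + 23 column gaps: 24c + 23·32 = 5464.
24c = 5464 − 736 = 4728, so c = 197 px.
Span of 22: 22·197 + 21·32 = 4334 + 672 = 5006 px.

5006 px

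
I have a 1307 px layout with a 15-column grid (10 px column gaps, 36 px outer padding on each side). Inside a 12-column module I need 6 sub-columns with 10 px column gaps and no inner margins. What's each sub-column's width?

156 px

Outer content = 1307 − 2·36 = 1235 px.
15c + 14·10 = 1235 → 15c = 1095 → c = 73 px.
12-column span = 12·73 + 11·10 = 986 px.
6 columns + 5 column gaps: 6d + 5·10 = 986.
6d = 986 − 50 = 936, so d = 156 px.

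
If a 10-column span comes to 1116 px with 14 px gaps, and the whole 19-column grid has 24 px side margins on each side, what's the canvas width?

10c + 9·14 = 1116 → 10c = 990 → c = 99 px.
Canvas = 2·24 + 19·99 + 18·14 = 48 + 1881 + 252 = 2181 px.

2181 px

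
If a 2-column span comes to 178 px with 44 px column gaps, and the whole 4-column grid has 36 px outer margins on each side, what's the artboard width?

472 px

Subtracting 1 column gap of 44 leaves 134 for 2 columns, so c = 67 px.
Adding margins, columns and gutters: 72 + 268 + 132 = 472 px.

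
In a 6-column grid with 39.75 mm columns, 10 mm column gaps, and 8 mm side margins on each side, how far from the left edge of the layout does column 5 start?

Each column+gutter stride is 49.75 mm; 4 of them past the 8 mm margin is 8 + 199 = 207 mm.

207 mm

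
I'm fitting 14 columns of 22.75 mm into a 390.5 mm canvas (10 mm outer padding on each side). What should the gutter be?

Take off 20 mm of margins, leaving 370.5 mm.
14 columns take 14·22.75 = 318.5 mm; remaining 52 splits into 13 gutters.
g = 52 / 13 = 4 mm.

4 mm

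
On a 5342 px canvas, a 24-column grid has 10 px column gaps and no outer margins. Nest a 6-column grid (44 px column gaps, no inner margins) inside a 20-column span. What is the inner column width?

Subtracting 23 column gaps of 10 leaves 5112 for 24 columns, so c = 213 px.
20-column span = 20·213 + 19·10 = 4450 px.
4450 − 5·44 = 4230; ÷6 gives d = 705 px.

705 px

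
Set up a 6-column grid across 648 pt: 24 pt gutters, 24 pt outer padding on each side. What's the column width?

Content width = 648 − 2·24 = 600 pt.
Subtracting 5 gutters of 24 leaves 480 for 6 columns, so c = 80 pt.

80 pt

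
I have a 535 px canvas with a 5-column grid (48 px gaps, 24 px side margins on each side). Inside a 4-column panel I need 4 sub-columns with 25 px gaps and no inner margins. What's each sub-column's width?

76.25 px

Subtract both margins: 535 − 2·24 = 487 px.
Subtracting 4 gaps of 48 leaves 295 for 5 columns, so c = 59 px.
4-column span = 4·59 + 3·48 = 380 px.
380 − 3·25 = 305; ÷4 gives d = 76.25 px.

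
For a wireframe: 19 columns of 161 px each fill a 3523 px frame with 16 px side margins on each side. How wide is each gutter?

24 px

Inside the margins: 3523 − 32 = 3491 px.
19·161 + 18g = 3491 → 18g = 432 → g = 24 px.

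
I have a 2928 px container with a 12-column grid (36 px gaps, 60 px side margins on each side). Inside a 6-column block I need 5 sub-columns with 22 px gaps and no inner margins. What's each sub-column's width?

259.6 px

Subtract both margins: 2928 − 2·60 = 2808 px.
2808 − 11·36 = 2412; ÷12 gives c = 201 px.
6 columns plus 5 gaps: 1206 + 180 = 1386 px.
5 columns + 4 gaps: 5d + 4·22 = 1386.
5d = 1386 − 88 = 1298, so d = 259.6 px.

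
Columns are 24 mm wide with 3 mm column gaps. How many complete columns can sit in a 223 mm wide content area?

8 columns

Each extra column adds 24 + 3 = 27 mm.
(223 + 3) / 27 = 8.37, so 8 columns fit.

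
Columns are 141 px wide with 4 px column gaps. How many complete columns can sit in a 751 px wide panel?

5 columns

5 columns: 5·141 + 4·4 = 721 px ≤ 751.
6 columns: 866 px > 751. So 5.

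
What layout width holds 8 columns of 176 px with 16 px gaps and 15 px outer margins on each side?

Layout = 2·15 + 8·176 + 7·16 = 30 + 1408 + 112 = 1550 px.

1550 px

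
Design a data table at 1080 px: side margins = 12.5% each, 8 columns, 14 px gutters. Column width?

89 px

Margins: 12.5% × 1080 = 135 px each, so content = 1080 − 270 = 810 px.
Subtracting 7 gutters of 14 leaves 712 for 8 columns, so c = 89 px.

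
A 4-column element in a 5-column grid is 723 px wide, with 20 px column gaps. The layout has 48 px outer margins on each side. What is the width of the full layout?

Subtracting 3 column gaps of 20 leaves 663 for 4 columns, so c = 165.75 px.
Adding margins, columns and gutters: 96 + 828.75 + 80 = 1004.75 px.

1004.75 px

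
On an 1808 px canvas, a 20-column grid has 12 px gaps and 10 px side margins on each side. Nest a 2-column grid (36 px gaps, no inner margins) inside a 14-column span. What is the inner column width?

Inside the margins: 1808 − 20 = 1788 px.
Subtracting 19 gaps of 12 leaves 1560 for 20 columns, so c = 78 px.
Span of 14: 14·78 + 13·12 = 1092 + 156 = 1248 px.
Subtracting 1 gap of 36 leaves 1212 for 2 columns, so d = 606 px.

606 px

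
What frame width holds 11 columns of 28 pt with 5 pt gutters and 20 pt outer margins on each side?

398 pt

Adding margins, columns and gutters: 40 + 308 + 50 = 398 pt.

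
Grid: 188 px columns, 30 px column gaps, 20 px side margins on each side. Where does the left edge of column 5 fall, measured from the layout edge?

Before column 5: the margin + 4 columns + 4 column gaps.
Offset = 20 + 4·(188 + 30) = 20 + 872 = 892 px.

892 px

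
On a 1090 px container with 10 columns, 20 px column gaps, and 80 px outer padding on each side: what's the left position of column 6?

555 px

Inside the margins: 1090 − 160 = 930 px.
10c + 9·20 = 930 → 10c = 750 → c = 75 px.
Each column+gutter stride is 95 px; 5 of them past the 80 px margin is 80 + 475 = 555 px.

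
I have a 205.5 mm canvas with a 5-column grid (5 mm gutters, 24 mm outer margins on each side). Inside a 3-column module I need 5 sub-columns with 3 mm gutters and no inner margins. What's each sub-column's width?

16.1 mm

Outer content = 205.5 − 2·24 = 157.5 mm.
157.5 − 4·5 = 137.5; ÷5 gives c = 27.5 mm.
3 columns plus 2 gutters: 82.5 + 10 = 92.5 mm.
5d + 4·3 = 92.5 → 5d = 80.5 → d = 16.1 mm.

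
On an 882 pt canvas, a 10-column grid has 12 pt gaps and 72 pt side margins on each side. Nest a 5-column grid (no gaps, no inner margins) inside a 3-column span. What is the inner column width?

Take off 144 pt of margins, leaving 738 pt.
10 columns + 9 gaps: 10c + 9·12 = 738.
10c = 738 − 108 = 630, so c = 63 pt.
3-column span = 3·63 + 2·12 = 213 pt.
5d = 213 → d = 42.6 pt.

42.6 pt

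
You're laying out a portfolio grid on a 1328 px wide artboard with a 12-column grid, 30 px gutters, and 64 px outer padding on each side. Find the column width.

72.5 px

Take off 128 px of margins, leaving 1200 px.
1200 − 11·30 = 870; ÷12 gives c = 72.5 px.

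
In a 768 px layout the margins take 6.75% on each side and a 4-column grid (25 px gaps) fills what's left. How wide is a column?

Each margin = 6.75% of 768 = 51.84 px; content = 768 − 2·51.84 = 664.32 px.
Subtracting 3 gaps of 25 leaves 589.32 for 4 columns, so c = 147.33 px.

147.33 px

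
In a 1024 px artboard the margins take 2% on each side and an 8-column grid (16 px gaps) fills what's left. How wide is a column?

Each margin = 2% of 1024 = 20.48 px; content = 1024 − 2·20.48 = 983.04 px.
Subtracting 7 gaps of 16 leaves 871.04 for 8 columns, so c = 108.88 px.

108.88 px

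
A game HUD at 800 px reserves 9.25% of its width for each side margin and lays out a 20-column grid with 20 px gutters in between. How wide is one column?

13.6 px

800 × (1 − 2·9.25%) = 800 × 81.5% = 652 px for the columns.
20c + 19·20 = 652 → 20c = 272 → c = 13.6 px.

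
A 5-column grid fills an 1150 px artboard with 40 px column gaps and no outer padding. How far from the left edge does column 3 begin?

5 columns + 4 column gaps: 5c + 4·40 = 1150.
5c = 1150 − 160 = 990, so c = 198 px.
Each column+gutter stride is 238 px; with no margin, 2 of them is 476 px.

476 px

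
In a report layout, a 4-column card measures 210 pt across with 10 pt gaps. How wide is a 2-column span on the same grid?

100 pt

4c + 3·10 = 210 → 4c = 180 → c = 45 pt.
Span of 2: 2·45 + 1·10 = 90 + 10 = 100 pt.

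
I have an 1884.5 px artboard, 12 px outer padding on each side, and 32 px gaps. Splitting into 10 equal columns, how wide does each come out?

157.25 px

Inside the margins: 1884.5 − 24 = 1860.5 px.
10c + 9·32 = 1860.5 → 10c = 1572.5 → c = 157.25 px.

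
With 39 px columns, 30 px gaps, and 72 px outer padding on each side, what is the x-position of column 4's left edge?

279 px

Before column 4: the margin + 3 columns + 3 gaps.
Offset = 72 + 3·(39 + 30) = 72 + 207 = 279 px.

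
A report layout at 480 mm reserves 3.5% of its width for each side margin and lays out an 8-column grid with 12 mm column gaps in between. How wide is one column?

480 × (1 − 2·3.5%) = 480 × 93% = 446.4 mm for the columns.
446.4 − 7·12 = 362.4; ÷8 gives c = 45.3 mm.

45.3 mm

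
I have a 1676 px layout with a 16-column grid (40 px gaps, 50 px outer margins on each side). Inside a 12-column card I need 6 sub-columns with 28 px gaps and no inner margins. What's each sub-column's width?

Subtract both margins: 1676 − 2·50 = 1576 px.
16c + 15·40 = 1576 → 16c = 976 → c = 61 px.
12 columns plus 11 gaps: 732 + 440 = 1172 px.
Subtracting 5 gaps of 28 leaves 1032 for 6 columns, so d = 172 px.

172 px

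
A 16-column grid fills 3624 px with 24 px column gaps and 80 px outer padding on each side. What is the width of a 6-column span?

1284 px

Take off 160 px of margins, leaving 3464 px.
16 columns + 15 column gaps: 16c + 15·24 = 3464.
16c = 3464 − 360 = 3104, so c = 194 px.
6 columns plus 5 column gaps: 1164 + 120 = 1284 px.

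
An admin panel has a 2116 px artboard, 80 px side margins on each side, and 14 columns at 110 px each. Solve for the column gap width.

32 px

Inside the margins: 2116 − 160 = 1956 px.
Columns use 1540 px, leaving 416 px across 13 column gaps = 32 px each.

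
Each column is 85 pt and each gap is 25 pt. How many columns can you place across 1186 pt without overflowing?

Each extra column adds 85 + 25 = 110 pt.
(1186 + 25) / 110 = 11.01, so 11 columns fit.

11 columns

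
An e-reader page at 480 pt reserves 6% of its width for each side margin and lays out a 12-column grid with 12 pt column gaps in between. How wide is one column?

480 × (1 − 2·6%) = 480 × 88% = 422.4 pt for the columns.
12c + 11·12 = 422.4 → 12c = 290.4 → c = 24.2 pt.

24.2 pt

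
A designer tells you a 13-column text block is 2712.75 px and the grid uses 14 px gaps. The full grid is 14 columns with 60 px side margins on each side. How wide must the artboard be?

Subtracting 12 gaps of 14 leaves 2544.75 for 13 columns, so c = 195.75 px.
Artboard = 2·60 + 14·195.75 + 13·14 = 120 + 2740.5 + 182 = 3042.5 px.

3042.5 px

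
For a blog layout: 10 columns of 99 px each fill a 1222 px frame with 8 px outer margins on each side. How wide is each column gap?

24 px

Take off 16 px of margins, leaving 1206 px.
Columns use 990 px, leaving 216 px across 9 column gaps = 24 px each.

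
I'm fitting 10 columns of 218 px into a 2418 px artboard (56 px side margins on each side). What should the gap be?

14 px

Take off 112 px of margins, leaving 2306 px.
10 columns take 10·218 = 2180 px; remaining 126 splits into 9 gaps.
g = 126 / 9 = 14 px.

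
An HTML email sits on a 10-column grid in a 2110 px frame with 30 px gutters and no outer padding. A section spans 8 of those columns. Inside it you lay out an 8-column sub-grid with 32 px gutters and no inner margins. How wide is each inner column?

182.25 px

Subtracting 9 gutters of 30 leaves 1840 for 10 columns, so c = 184 px.
Span of 8: 8·184 + 7·30 = 1472 + 210 = 1682 px.
8 columns + 7 gutters: 8d + 7·32 = 1682.
8d = 1682 − 224 = 1458, so d = 182.25 px.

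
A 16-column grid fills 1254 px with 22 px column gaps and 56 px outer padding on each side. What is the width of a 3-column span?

Take off 112 px of margins, leaving 1142 px.
16 columns + 15 column gaps: 16c + 15·22 = 1142.
16c = 1142 − 330 = 812, so c = 50.75 px.
Span of 3: 3·50.75 + 2·22 = 152.25 + 44 = 196.25 px.

196.25 px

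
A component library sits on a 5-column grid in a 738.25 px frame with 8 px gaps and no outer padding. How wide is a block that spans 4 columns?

5c + 4·8 = 738.25 → 5c = 706.25 → c = 141.25 px.
4-column span = 4·141.25 + 3·8 = 589 px.

589 px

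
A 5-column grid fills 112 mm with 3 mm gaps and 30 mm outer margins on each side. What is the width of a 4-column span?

41 mm

Inside the margins: 112 − 60 = 52 mm.
5c + 4·3 = 52 → 5c = 40 → c = 8 mm.
Span of 4: 4·8 + 3·3 = 32 + 9 = 41 mm.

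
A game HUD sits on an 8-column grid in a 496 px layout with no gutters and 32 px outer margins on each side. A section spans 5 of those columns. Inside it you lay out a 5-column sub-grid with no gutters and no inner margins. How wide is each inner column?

54 px

Outer content = 496 − 2·32 = 432 px.
432 / 8 = 54 px per column.
5-column span = 5·54 = 270 px.
With no gutters, each column is 270/5 = 54 px.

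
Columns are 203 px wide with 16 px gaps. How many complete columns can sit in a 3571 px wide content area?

16 columns: 16·203 + 15·16 = 3488 px ≤ 3571.
17 columns: 3707 px > 3571. So 16.

16 columns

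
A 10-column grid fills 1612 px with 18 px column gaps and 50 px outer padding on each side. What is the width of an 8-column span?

1206 px

Take off 100 px of margins, leaving 1512 px.
1512 − 9·18 = 1350; ÷10 gives c = 135 px.
Span of 8: 8·135 + 7·18 = 1080 + 126 = 1206 px.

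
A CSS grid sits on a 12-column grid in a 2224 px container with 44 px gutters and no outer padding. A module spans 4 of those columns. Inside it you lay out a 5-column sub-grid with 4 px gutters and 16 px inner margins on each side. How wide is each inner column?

132.8 px

2224 − 11·44 = 1740; ÷12 gives c = 145 px.
4-column span = 4·145 + 3·44 = 712 px.
Inner content = 712 − 2·16 = 680 px.
5 columns + 4 gutters: 5d + 4·4 = 680.
5d = 680 − 16 = 664, so d = 132.8 px.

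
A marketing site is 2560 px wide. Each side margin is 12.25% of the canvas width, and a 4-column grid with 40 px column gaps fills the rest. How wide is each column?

453.2 px

Each margin = 12.25% of 2560 = 313.6 px; content = 2560 − 2·313.6 = 1932.8 px.
4c + 3·40 = 1932.8 → 4c = 1812.8 → c = 453.2 px.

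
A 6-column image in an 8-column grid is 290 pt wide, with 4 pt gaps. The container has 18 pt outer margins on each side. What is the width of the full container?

424 pt

6c + 5·4 = 290 → 6c = 270 → c = 45 pt.
Adding margins, columns and gutters: 36 + 360 + 28 = 424 pt.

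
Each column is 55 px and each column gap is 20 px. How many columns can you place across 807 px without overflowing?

11 columns

k columns need k·55 + (k−1)·20 = k·75 − 20.
k·75 − 20 ≤ 807 → k ≤ 827 / 75 ≈ 11.03, so k = 11.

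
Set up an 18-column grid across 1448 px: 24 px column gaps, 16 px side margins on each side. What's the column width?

Take off 32 px of margins, leaving 1416 px.
Subtracting 17 column gaps of 24 leaves 1008 for 18 columns, so c = 56 px.

56 px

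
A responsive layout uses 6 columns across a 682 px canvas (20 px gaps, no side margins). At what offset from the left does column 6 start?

585 px

682 − 5·20 = 582; ÷6 gives c = 97 px.
Each column+gutter stride is 117 px; with no margin, 5 of them is 585 px.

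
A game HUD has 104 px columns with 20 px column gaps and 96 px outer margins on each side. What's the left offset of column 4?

468 px

Before column 4: the margin + 3 columns + 3 column gaps.
Offset = 96 + 3·(104 + 20) = 96 + 372 = 468 px.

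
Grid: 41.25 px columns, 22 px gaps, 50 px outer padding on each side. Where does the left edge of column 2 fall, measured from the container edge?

113.25 px

Column 2 starts at margin + 1·(column + gutter) = 50 + 1·63.25 = 113.25 px.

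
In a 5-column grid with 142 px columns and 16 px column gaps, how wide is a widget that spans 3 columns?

458 px

Span of 3: 3·142 + 2·16 = 426 + 32 = 458 px.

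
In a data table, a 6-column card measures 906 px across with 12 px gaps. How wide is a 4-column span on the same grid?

6c + 5·12 = 906 → 6c = 846 → c = 141 px.
4 columns plus 3 gaps: 564 + 36 = 600 px.

600 px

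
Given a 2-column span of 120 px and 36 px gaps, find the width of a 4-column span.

120 − 1·36 = 84; ÷2 gives c = 42 px.
4-column span = 4·42 + 3·36 = 276 px.

276 px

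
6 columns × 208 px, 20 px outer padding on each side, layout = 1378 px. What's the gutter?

18 px

Content width = 1378 − 2·20 = 1338 px.
6·208 + 5g = 1338 → 5g = 90 → g = 18 px.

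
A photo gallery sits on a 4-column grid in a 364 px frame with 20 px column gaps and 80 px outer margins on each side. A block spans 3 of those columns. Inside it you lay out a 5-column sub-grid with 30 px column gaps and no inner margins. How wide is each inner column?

5.6 px

Take off 160 px of margins, leaving 204 px.
204 − 3·20 = 144; ÷4 gives c = 36 px.
3 columns plus 2 column gaps: 108 + 40 = 148 px.
Subtracting 4 column gaps of 30 leaves 28 for 5 columns, so d = 5.6 px.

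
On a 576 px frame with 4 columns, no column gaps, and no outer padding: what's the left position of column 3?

288 px

With no column gaps, each column is 576/4 = 144 px.
Each column+gutter stride is 144 px; with no margin, 2 of them is 288 px.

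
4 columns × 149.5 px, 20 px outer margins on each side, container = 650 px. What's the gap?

Content width = 650 − 2·20 = 610 px.
4·149.5 + 3g = 610 → 3g = 12 → g = 4 px.

4 px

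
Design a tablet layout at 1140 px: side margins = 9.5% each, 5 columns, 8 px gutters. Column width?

178.28 px

Each margin = 9.5% of 1140 = 108.3 px; content = 1140 − 2·108.3 = 923.4 px.
923.4 − 4·8 = 891.4; ÷5 gives c = 178.28 px.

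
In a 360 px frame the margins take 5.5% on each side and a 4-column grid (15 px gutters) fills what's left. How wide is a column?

68.85 px

Each margin = 5.5% of 360 = 19.8 px; content = 360 − 2·19.8 = 320.4 px.
320.4 − 3·15 = 275.4; ÷4 gives c = 68.85 px.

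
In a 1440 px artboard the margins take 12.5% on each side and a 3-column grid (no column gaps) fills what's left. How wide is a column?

360 px

Each margin = 12.5% of 1440 = 180 px; content = 1440 − 2·180 = 1080 px.
1080 / 3 = 360 px per column.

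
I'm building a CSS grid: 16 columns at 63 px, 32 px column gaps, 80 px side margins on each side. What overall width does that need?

1648 px

Total width: 2·80 + 16·63 + 15·32 = 1648 px.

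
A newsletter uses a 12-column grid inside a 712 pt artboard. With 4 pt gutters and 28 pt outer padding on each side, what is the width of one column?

Subtract both margins: 712 − 2·28 = 656 pt.
12c + 11·4 = 656 → 12c = 612 → c = 51 pt.

51 pt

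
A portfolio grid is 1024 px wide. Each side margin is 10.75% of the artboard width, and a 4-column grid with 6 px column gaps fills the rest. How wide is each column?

196.46 px

Each margin = 10.75% of 1024 = 110.08 px; content = 1024 − 2·110.08 = 803.84 px.
Subtracting 3 column gaps of 6 leaves 785.84 for 4 columns, so c = 196.46 px.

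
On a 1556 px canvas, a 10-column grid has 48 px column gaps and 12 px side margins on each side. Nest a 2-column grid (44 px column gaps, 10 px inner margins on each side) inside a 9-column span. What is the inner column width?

655 px

Inside the margins: 1556 − 24 = 1532 px.
1532 − 9·48 = 1100; ÷10 gives c = 110 px.
9 columns plus 8 column gaps: 990 + 384 = 1374 px.
Inner content = 1374 − 2·10 = 1354 px.
2 columns + 1 column gap: 2d + 1·44 = 1354.
2d = 1354 − 44 = 1310, so d = 655 px.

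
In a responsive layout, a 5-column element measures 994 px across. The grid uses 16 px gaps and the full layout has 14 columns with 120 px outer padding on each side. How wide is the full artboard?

3052 px

994 − 4·16 = 930; ÷5 gives c = 186 px.
Adding margins, columns and gutters: 240 + 2604 + 208 = 3052 px.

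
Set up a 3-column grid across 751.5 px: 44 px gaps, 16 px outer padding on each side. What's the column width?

210.5 px

Subtract both margins: 751.5 − 2·16 = 719.5 px.
719.5 − 2·44 = 631.5; ÷3 gives c = 210.5 px.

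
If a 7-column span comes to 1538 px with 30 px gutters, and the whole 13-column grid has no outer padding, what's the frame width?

1538 − 6·30 = 1358; ÷7 gives c = 194 px.
Frame = 13·194 + 12·30 = 2522 + 360 = 2882 px.

2882 px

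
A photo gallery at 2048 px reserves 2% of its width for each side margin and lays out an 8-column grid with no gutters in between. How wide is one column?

2048 × (1 − 2·2%) = 2048 × 96% = 1966.08 px for the columns.
8c = 1966.08 → c = 245.76 px.

245.76 px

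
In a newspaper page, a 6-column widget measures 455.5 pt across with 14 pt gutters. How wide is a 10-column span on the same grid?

6 columns + 5 gutters: 6c + 5·14 = 455.5.
6c = 455.5 − 70 = 385.5, so c = 64.25 pt.
10 columns plus 9 gutters: 642.5 + 126 = 768.5 pt.

768.5 pt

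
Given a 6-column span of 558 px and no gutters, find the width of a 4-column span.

372 px

558 / 6 = 93 px per column.
4-column span = 4·93 = 372 px.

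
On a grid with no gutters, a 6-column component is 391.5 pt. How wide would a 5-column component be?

326.25 pt

391.5 / 6 = 65.25 pt per column.
5-column span = 5·65.25 = 326.25 pt.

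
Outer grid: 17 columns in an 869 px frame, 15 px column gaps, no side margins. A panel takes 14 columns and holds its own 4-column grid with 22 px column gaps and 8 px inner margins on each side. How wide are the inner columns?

157.75 px

17c + 16·15 = 869 → 17c = 629 → c = 37 px.
14 columns plus 13 column gaps: 518 + 195 = 713 px.
Inner content = 713 − 2·8 = 697 px.
Subtracting 3 column gaps of 22 leaves 631 for 4 columns, so d = 157.75 px.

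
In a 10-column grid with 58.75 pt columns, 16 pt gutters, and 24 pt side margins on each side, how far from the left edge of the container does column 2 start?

98.75 pt

Before column 2: the margin + 1 column + 1 gutter.
Offset = 24 + 1·(58.75 + 16) = 24 + 74.75 = 98.75 pt.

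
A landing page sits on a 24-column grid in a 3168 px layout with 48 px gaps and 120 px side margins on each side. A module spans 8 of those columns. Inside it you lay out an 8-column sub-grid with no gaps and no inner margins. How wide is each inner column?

Outer content = 3168 − 2·120 = 2928 px.
24c + 23·48 = 2928 → 24c = 1824 → c = 76 px.
Span of 8: 8·76 + 7·48 = 608 + 336 = 944 px.
With no gaps, each column is 944/8 = 118 px.

118 px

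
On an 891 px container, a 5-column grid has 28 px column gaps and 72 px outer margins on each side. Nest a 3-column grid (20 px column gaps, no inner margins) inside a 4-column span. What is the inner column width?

Take off 144 px of margins, leaving 747 px.
5 columns + 4 column gaps: 5c + 4·28 = 747.
5c = 747 − 112 = 635, so c = 127 px.
4 columns plus 3 column gaps: 508 + 84 = 592 px.
Subtracting 2 column gaps of 20 leaves 552 for 3 columns, so d = 184 px.

184 px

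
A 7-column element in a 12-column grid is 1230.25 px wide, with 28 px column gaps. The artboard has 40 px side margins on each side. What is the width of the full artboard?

7 columns + 6 column gaps: 7c + 6·28 = 1230.25.
7c = 1230.25 − 168 = 1062.25, so c = 151.75 px.
Artboard = 2·40 + 12·151.75 + 11·28 = 80 + 1821 + 308 = 2209 px.

2209 px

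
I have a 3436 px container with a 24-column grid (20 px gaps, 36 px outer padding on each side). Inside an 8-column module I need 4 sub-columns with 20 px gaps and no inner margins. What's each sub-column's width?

262 px

Inside the margins: 3436 − 72 = 3364 px.
24c + 23·20 = 3364 → 24c = 2904 → c = 121 px.
8-column span = 8·121 + 7·20 = 1108 px.
Subtracting 3 gaps of 20 leaves 1048 for 4 columns, so d = 262 px.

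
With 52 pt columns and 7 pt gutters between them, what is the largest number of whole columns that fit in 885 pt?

Each extra column adds 52 + 7 = 59 pt.
(885 + 7) / 59 = 15.12, so 15 columns fit.

15 columns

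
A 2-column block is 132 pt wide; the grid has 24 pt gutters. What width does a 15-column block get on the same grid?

2c + 1·24 = 132 → 2c = 108 → c = 54 pt.
15-column span = 15·54 + 14·24 = 1146 pt.

1146 pt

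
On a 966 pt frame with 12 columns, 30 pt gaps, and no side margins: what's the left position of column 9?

Subtracting 11 gaps of 30 leaves 636 for 12 columns, so c = 53 pt.
No margin, so column 9 starts at 8·(column + gutter) = 8·83 = 664 pt.

664 pt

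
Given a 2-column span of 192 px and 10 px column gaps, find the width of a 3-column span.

192 − 1·10 = 182; ÷2 gives c = 91 px.
3-column span = 3·91 + 2·10 = 293 px.

293 px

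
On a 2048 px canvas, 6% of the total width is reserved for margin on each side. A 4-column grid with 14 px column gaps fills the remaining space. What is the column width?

Margins: 6% × 2048 = 122.88 px each, so content = 2048 − 245.76 = 1802.24 px.
Subtracting 3 column gaps of 14 leaves 1760.24 for 4 columns, so c = 440.06 px.

440.06 px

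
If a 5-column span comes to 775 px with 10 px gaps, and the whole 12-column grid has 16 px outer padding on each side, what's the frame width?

5 columns + 4 gaps: 5c + 4·10 = 775.
5c = 775 − 40 = 735, so c = 147 px.
Frame = 2·16 + 12·147 + 11·10 = 32 + 1764 + 110 = 1906 px.

1906 px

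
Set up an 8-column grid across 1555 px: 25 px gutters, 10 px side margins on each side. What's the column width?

Subtract both margins: 1555 − 2·10 = 1535 px.
Subtracting 7 gutters of 25 leaves 1360 for 8 columns, so c = 170 px.

170 px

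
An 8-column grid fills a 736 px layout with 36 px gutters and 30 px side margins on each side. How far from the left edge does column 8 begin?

Take off 60 px of margins, leaving 676 px.
676 − 7·36 = 424; ÷8 gives c = 53 px.
Before column 8: the margin + 7 columns + 7 gutters.
Offset = 30 + 7·(53 + 36) = 30 + 623 = 653 px.

653 px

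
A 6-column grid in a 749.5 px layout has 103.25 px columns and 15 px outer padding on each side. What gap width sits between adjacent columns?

20 px

Take off 30 px of margins, leaving 719.5 px.
6·103.25 + 5g = 719.5 → 5g = 100 → g = 20 px.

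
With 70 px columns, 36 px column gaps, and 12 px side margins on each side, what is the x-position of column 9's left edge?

Before column 9: the margin + 8 columns + 8 column gaps.
Offset = 12 + 8·(70 + 36) = 12 + 848 = 860 px.

860 px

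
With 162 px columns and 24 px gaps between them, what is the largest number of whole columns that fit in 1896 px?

Each extra column adds 162 + 24 = 186 px.
(1896 + 24) / 186 = 10.32, so 10 columns fit.

10 columns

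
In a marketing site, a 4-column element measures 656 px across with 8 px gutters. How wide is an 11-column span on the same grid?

Subtracting 3 gutters of 8 leaves 632 for 4 columns, so c = 158 px.
Span of 11: 11·158 + 10·8 = 1738 + 80 = 1818 px.

1818 px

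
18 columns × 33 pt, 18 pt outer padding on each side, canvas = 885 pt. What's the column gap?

15 pt

Inside the margins: 885 − 36 = 849 pt.
Columns use 594 pt, leaving 255 pt across 17 column gaps = 15 pt each.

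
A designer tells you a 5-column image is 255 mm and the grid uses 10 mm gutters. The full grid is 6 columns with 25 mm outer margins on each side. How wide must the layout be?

5 columns + 4 gutters: 5c + 4·10 = 255.
5c = 255 − 40 = 215, so c = 43 mm.
Total width: 2·25 + 6·43 + 5·10 = 358 mm.

358 mm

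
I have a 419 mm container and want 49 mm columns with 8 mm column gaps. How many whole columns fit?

7 columns: 7·49 + 6·8 = 391 mm ≤ 419.
8 columns: 448 mm > 419. So 7.

7 columns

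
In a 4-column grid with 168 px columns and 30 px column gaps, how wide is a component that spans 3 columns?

564 px

3-column span = 3·168 + 2·30 = 564 px.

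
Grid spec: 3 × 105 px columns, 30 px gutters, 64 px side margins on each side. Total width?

Adding margins, columns and gutters: 128 + 315 + 60 = 503 px.

503 px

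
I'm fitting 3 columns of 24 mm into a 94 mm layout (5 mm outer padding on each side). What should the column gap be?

Content width = 94 − 2·5 = 84 mm.
3 columns take 3·24 = 72 mm; remaining 12 splits into 2 column gaps.
g = 12 / 2 = 6 mm.

6 mm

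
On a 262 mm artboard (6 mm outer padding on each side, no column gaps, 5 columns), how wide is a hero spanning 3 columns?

Content width = 262 − 2·6 = 250 mm.
5c = 250 → c = 50 mm.
3-column span = 3·50 = 150 mm.

150 mm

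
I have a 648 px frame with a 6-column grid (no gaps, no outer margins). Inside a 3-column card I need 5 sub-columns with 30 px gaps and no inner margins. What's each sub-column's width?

With no gaps, each column is 648/6 = 108 px.
3-column span = 3·108 = 324 px.
5 columns + 4 gaps: 5d + 4·30 = 324.
5d = 324 − 120 = 204, so d = 40.8 px.

40.8 px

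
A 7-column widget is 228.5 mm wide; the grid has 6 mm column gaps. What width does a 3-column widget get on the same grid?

94.5 mm

Subtracting 6 column gaps of 6 leaves 192.5 for 7 columns, so c = 27.5 mm.
Span of 3: 3·27.5 + 2·6 = 82.5 + 12 = 94.5 mm.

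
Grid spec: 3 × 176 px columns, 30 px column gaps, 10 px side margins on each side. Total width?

Total width: 2·10 + 3·176 + 2·30 = 608 px.

608 px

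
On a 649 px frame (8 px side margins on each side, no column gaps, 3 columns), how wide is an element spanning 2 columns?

422 px

Subtract both margins: 649 − 2·8 = 633 px.
With no column gaps, each column is 633/3 = 211 px.
2-column span = 2·211 = 422 px.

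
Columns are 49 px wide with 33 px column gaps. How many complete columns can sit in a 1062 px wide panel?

13 columns

k columns need k·49 + (k−1)·33 = k·82 − 33.
k·82 − 33 ≤ 1062 → k ≤ 1095 / 82 ≈ 13.35, so k = 13.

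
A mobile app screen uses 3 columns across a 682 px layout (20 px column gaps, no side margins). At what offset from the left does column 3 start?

468 px

3c + 2·20 = 682 → 3c = 642 → c = 214 px.
Before column 3: 2 columns + 2 column gaps.
Offset = 2·(214 + 20) = 2·234 = 468 px.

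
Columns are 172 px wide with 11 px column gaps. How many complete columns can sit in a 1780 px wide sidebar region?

k columns need k·172 + (k−1)·11 = k·183 − 11.
k·183 − 11 ≤ 1780 → k ≤ 1791 / 183 ≈ 9.79, so k = 9.

9 columns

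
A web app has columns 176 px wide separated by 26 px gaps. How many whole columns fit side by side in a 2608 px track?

13 columns

13 columns: 13·176 + 12·26 = 2600 px ≤ 2608.
14 columns: 2802 px > 2608. So 13.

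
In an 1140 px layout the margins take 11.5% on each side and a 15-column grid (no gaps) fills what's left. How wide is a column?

58.52 px

Margins: 11.5% × 1140 = 131.1 px each, so content = 1140 − 262.2 = 877.8 px.
877.8 / 15 = 58.52 px per column.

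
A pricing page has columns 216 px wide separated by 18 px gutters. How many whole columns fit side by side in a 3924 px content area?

16 columns

k columns need k·216 + (k−1)·18 = k·234 − 18.
k·234 − 18 ≤ 3924 → k ≤ 3942 / 234 ≈ 16.85, so k = 16.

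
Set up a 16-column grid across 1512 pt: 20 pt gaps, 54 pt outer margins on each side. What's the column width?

69 pt

Subtract both margins: 1512 − 2·54 = 1404 pt.
Subtracting 15 gaps of 20 leaves 1104 for 16 columns, so c = 69 pt.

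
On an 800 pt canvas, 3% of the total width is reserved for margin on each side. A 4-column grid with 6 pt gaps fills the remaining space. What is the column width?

183.5 pt

Margins: 3% × 800 = 24 pt each, so content = 800 − 48 = 752 pt.
Subtracting 3 gaps of 6 leaves 734 for 4 columns, so c = 183.5 pt.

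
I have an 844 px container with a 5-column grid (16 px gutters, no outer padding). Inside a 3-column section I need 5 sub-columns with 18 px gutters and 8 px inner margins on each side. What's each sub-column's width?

844 − 4·16 = 780; ÷5 gives c = 156 px.
3-column span = 3·156 + 2·16 = 500 px.
Inner content = 500 − 2·8 = 484 px.
Subtracting 4 gutters of 18 leaves 412 for 5 columns, so d = 82.4 px.

82.4 px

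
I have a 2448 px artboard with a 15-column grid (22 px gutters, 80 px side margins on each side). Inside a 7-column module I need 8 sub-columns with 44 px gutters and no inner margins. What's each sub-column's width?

Subtract both margins: 2448 − 2·80 = 2288 px.
15 columns + 14 gutters: 15c + 14·22 = 2288.
15c = 2288 − 308 = 1980, so c = 132 px.
7 columns plus 6 gutters: 924 + 132 = 1056 px.
8 columns + 7 gutters: 8d + 7·44 = 1056.
8d = 1056 − 308 = 748, so d = 93.5 px.

93.5 px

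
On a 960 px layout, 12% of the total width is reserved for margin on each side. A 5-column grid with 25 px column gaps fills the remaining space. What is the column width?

960 × (1 − 2·12%) = 960 × 76% = 729.6 px for the columns.
Subtracting 4 column gaps of 25 leaves 629.6 for 5 columns, so c = 125.92 px.

125.92 px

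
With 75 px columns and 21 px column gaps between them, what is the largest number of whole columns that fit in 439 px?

4 columns

4 columns: 4·75 + 3·21 = 363 px ≤ 439.
5 columns: 459 px > 439. So 4.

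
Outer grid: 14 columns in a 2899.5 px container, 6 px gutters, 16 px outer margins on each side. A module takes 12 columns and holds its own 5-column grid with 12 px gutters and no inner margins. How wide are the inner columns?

Take off 32 px of margins, leaving 2867.5 px.
14 columns + 13 gutters: 14c + 13·6 = 2867.5.
14c = 2867.5 − 78 = 2789.5, so c = 199.25 px.
Span of 12: 12·199.25 + 11·6 = 2391 + 66 = 2457 px.
5d + 4·12 = 2457 → 5d = 2409 → d = 481.8 px.

481.8 px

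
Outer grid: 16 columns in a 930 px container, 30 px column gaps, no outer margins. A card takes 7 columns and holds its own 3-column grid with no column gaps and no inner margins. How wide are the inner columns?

Subtracting 15 column gaps of 30 leaves 480 for 16 columns, so c = 30 px.
Span of 7: 7·30 + 6·30 = 210 + 180 = 390 px.
3d = 390 → d = 130 px.

130 px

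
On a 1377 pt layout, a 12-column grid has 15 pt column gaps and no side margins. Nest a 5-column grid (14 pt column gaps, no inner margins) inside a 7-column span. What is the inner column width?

12 columns + 11 column gaps: 12c + 11·15 = 1377.
12c = 1377 − 165 = 1212, so c = 101 pt.
7 columns plus 6 column gaps: 707 + 90 = 797 pt.
Subtracting 4 column gaps of 14 leaves 741 for 5 columns, so d = 148.2 pt.

148.2 pt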